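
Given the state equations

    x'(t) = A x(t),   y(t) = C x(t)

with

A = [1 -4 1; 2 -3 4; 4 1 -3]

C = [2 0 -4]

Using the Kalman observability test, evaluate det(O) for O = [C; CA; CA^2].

CA = [[-14, -12, 14]]
CA^2 = [[18, 106, -104]]
Observability matrix O = [C; CA; CA^2] = [[2, 0, -4], [-14, -12, 14], [18, 106, -104]]
Expanding along the first row, det(O) = 2·((-12)·(-104) - 14·106) - 0·((-14)·(-104) - 14·18) + (-4)·((-14)·106 - (-12)·18) = 2·(-236) - 0·1204 + (-4)·(-1268) = 4600
Since det(O) ≠ 0, rank(O) = 3 and the system is completely observable.

4600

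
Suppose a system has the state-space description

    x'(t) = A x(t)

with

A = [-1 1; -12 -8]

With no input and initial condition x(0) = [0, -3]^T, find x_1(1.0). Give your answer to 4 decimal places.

-0.0347

det(sI - A) = s^2 - (tr A)s + det A, with tr A = (-1) + (-8) = -9 and det A = (-1)·(-8) - 1·(-12) = 8 - (-12) = 20.
So p(s) = det(sI - A) = s^2 + 9s + 20.
Factor s^2 + 9s + 20: two numbers with sum -9 and product 20 are -4 and -5, so s^2 + 9s + 20 = (s + 4)(s + 5).
Hence p(s) = (s + 4) (s + 5), with roots -5, -4.
The eigenvalues -5, -4 are distinct and real, so A is diagonalisable and x(t) = e^{At} x(0) = V diag(e^{λ_i t}) V^{-1} x(0), where the columns of V are the eigenvectors.
λ = -5: A - (-5)I = [[4, 1], [-12, -3]]. Row 1 gives 4·v1 + 1·v2 = 0, so take v_1 = [-1, 4]^T.
λ = -4: A - (-4)I = [[3, 1], [-12, -4]]. Row 1 gives 3·v1 + 1·v2 = 0, so take v_2 = [1, -3]^T.
V = [v_1 v_2] = [[-1, 1], [4, -3]] has det V = -1, so V^{-1} = adj(V)/det V = [[3, 1], [4, 1]].
Modal coordinates z(0) = V^{-1} x(0): 3·0 + 1·(-3) = -3; 4·0 + 1·(-3) = -3; so z(0) = [-3, -3]^T.
x_1(t) = Σ_i (v_i)_1 · z_i(0) · e^{λ_i t} (row 1 of V times the modal terms).
x_1(1.0) = (-1)·(-3)·e^{-5·1.0} + 1·(-3)·e^{-4·1.0} = 3·0.006738 + (-3)·0.018316 = -0.0347.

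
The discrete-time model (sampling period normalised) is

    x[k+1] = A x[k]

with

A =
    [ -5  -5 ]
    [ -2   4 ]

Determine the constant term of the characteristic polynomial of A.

For a 2×2 matrix, det(zI - A) = z^2 - (tr A)z + det A.
tr A = -1, det A = -30.
So p(z) = z^2 + z - 30.
The constant term is -30.

-30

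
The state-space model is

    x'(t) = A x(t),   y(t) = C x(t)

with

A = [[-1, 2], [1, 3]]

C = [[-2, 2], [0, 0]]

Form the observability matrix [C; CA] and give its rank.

2

CA = [[4, 2], [0, 0]]
Observability matrix O = [C; CA] = [[-2, 2], [0, 0], [4, 2], [0, 0]]
Take the 2×2 submatrix of O formed by rows 1, 3: [[-2, 2], [4, 2]]. Its determinant is (-2)·2 - 2·4 = -4 - 8 = -12 ≠ 0.
So rank(O) ≥ 2; since O has 2 columns, rank(O) = 2.
rank(O) = 2 = n, so the pair (A, C) is completely observable.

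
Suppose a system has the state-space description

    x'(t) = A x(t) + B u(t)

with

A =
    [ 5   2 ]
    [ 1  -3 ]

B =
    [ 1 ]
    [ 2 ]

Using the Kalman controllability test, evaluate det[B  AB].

AB = [[9], [-5]]
Controllability matrix C = [B  AB] = [[1, 9], [2, -5]]
det(C) = 1·(-5) - 9·2 = -5 - 18 = -23
Since det(C) ≠ 0, rank(C) = 2 and the system is completely controllable.

-23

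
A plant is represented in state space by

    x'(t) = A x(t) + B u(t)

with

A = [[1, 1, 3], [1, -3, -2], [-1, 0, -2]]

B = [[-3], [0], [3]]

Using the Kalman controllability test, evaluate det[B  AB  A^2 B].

AB = [[6], [-9], [-3]]
A^2B = [[-12], [39], [0]]
Controllability matrix C = [B  AB  A^2B] = [[-3, 6, -12], [0, -9, 39], [3, -3, 0]]
Expanding along the first row, det(C) = (-3)·((-9)·0 - 39·(-3)) - 6·(0·0 - 39·3) + (-12)·(0·(-3) - (-9)·3) = (-3)·117 - 6·(-117) + (-12)·27 = 27
Since det(C) ≠ 0, rank(C) = 3 and the system is completely controllable.

27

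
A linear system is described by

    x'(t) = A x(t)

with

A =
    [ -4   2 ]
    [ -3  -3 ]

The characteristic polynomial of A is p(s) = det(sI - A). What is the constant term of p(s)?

For a 2×2 matrix, det(sI - A) = s^2 - (tr A)s + det A.
tr A = -7, det A = 18.
So p(s) = s^2 + 7s + 18.
The constant term is 18.

18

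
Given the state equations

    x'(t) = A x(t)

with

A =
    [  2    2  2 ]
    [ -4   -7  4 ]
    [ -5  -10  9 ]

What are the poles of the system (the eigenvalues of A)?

det(sI - A) = s^3 - (tr A)s^2 + (M11 + M22 + M33)s - det A, where Mii is the 2×2 principal minor of A obtained by deleting row i and column i.
tr A = 2 + (-7) + 9 = 4; M11 = (-7)·9 - 4·(-10) = -63 - (-40) = -23; M22 = 2·9 - 2·(-5) = 18 - (-10) = 28; M33 = 2·(-7) - 2·(-4) = -14 - (-8) = -6; sum of minors = -1.
det A = 2·((-7)·9 - 4·(-10)) - 2·((-4)·9 - 4·(-5)) + 2·((-4)·(-10) - (-7)·(-5)) = 2·(-23) - 2·(-16) + 2·5 = -4.
So p(s) = det(sI - A) = s^3 - 4s^2 - s + 4.
Rational-root test: any integer root divides 4. Testing small divisors, s = -1 works: p(-1) = -1 + (-4) + 1 + 4 = 0, so (s + 1) is a factor.
Dividing, p(s) = (s + 1)(s^2 - 5s + 4).
Factor s^2 - 5s + 4: two numbers with sum 5 and product 4 are 4 and 1, so s^2 - 5s + 4 = (s - 4)(s - 1).
Hence p(s) = (s - 4) (s - 1) (s + 1), with roots -1, 1, 4.
At least one eigenvalue has non-negative real part, so the system is not asymptotically stable.

-1, 1, 4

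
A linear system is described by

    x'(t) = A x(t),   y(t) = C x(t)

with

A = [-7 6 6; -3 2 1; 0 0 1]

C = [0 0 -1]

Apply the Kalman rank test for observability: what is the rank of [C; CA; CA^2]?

1

CA = [[0, 0, -1]]
CA^2 = [[0, 0, -1]]
Observability matrix O = [C; CA; CA^2] = [[0, 0, -1], [0, 0, -1], [0, 0, -1]]
Every row of O is a scalar multiple of row 1 = [0, 0, -1] (multipliers 1, 1, 1), so the rows span a one-dimensional space.
O ≠ 0, hence rank(O) = 1.
rank(O) = 1 < n = 3, so the pair (A, C) is not completely observable.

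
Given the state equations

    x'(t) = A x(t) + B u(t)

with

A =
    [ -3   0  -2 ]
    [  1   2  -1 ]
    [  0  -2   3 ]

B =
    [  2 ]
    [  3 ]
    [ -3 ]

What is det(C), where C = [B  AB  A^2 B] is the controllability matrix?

AB = [[0], [11], [-15]]
A^2B = [[30], [37], [-67]]
Controllability matrix C = [B  AB  A^2B] = [[2, 0, 30], [3, 11, 37], [-3, -15, -67]]
Expanding along the first row, det(C) = 2·(11·(-67) - 37·(-15)) - 0·(3·(-67) - 37·(-3)) + 30·(3·(-15) - 11·(-3)) = 2·(-182) - 0·(-90) + 30·(-12) = -724
Since det(C) ≠ 0, rank(C) = 3 and the system is completely controllable.

-724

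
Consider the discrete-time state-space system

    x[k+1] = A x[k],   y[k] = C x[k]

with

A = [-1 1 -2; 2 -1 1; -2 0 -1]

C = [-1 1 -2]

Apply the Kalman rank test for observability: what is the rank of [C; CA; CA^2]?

3

CA = [[7, -2, 5]]
CA^2 = [[-21, 9, -21]]
Observability matrix O = [C; CA; CA^2] = [[-1, 1, -2], [7, -2, 5], [-21, 9, -21]]
det(O) = (-1)·((-2)·(-21) - 5·9) - 1·(7·(-21) - 5·(-21)) + (-2)·(7·9 - (-2)·(-21)) = (-1)·(-3) - 1·(-42) + (-2)·21 = 3 ≠ 0, so rank(O) = 3.
rank(O) = 3 = n, so the pair (A, C) is completely observable.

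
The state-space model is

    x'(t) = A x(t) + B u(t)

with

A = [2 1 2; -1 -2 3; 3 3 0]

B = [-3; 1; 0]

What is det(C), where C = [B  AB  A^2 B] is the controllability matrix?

AB = [[-5], [1], [-6]]
A^2B = [[-21], [-15], [-12]]
Controllability matrix C = [B  AB  A^2B] = [[-3, -5, -21], [1, 1, -15], [0, -6, -12]]
Expanding along the first row, det(C) = (-3)·(1·(-12) - (-15)·(-6)) - (-5)·(1·(-12) - (-15)·0) + (-21)·(1·(-6) - 1·0) = (-3)·(-102) - (-5)·(-12) + (-21)·(-6) = 372
Since det(C) ≠ 0, rank(C) = 3 and the system is completely controllable.

372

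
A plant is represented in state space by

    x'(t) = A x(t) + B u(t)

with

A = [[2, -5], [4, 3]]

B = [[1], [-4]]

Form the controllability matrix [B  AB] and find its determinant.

AB = [[22], [-8]]
Controllability matrix C = [B  AB] = [[1, 22], [-4, -8]]
det(C) = 1·(-8) - 22·(-4) = -8 - (-88) = 80
Since det(C) ≠ 0, rank(C) = 2 and the system is completely controllable.

80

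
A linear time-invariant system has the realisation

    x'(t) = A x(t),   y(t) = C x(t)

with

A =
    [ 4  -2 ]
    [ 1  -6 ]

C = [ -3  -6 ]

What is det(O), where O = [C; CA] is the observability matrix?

-234

CA = [[-18, 42]]
Observability matrix O = [C; CA] = [[-3, -6], [-18, 42]]
det(O) = (-3)·42 - (-6)·(-18) = -126 - 108 = -234
Since det(O) ≠ 0, rank(O) = 2 and the system is completely observable.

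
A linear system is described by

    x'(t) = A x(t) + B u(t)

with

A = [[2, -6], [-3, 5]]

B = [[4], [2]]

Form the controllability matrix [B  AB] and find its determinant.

0

AB = [[-4], [-2]]
Controllability matrix C = [B  AB] = [[4, -4], [2, -2]]
det(C) = 4·(-2) - (-4)·2 = -8 - (-8) = 0
Since det(C) = 0, rank(C) < 2 and the system is not completely controllable.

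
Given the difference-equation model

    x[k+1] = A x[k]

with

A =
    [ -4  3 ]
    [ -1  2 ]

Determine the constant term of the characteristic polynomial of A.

-5

For a 2×2 matrix, det(zI - A) = z^2 - (tr A)z + det A.
tr A = -2, det A = -5.
So p(z) = z^2 + 2z - 5.
The constant term is -5.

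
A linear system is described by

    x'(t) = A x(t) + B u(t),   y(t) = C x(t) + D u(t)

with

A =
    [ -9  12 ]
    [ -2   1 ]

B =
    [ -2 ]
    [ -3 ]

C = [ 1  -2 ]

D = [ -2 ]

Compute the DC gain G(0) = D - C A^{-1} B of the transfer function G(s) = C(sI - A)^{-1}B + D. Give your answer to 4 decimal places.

G(0) = C(-A)^{-1}B + D = -C A^{-1} B + D.
det A = 15, so A^{-1} = (1/15)·adj(A) = [[1/15, -4/5], [2/15, -3/5]]
A^{-1} B = [34/15, 23/15]^T
C A^{-1} B = -4/5
G(0) = D - C A^{-1} B = -2 - (-4/5) = -6/5 ≈ -1.2000

-1.2000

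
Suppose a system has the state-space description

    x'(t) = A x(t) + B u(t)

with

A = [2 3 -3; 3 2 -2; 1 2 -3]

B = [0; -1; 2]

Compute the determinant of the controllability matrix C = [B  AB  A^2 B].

147

AB = [[-9], [-6], [-8]]
A^2B = [[-12], [-23], [3]]
Controllability matrix C = [B  AB  A^2B] = [[0, -9, -12], [-1, -6, -23], [2, -8, 3]]
Expanding along the first row, det(C) = 0·((-6)·3 - (-23)·(-8)) - (-9)·((-1)·3 - (-23)·2) + (-12)·((-1)·(-8) - (-6)·2) = 0·(-202) - (-9)·43 + (-12)·20 = 147
Since det(C) ≠ 0, rank(C) = 3 and the system is completely controllable.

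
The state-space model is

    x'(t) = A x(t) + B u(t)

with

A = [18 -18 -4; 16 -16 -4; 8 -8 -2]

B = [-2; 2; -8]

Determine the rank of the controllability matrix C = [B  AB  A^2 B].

2

AB = [[-40], [-32], [-16]]
A^2B = [[-80], [-64], [-32]]
Controllability matrix C = [B  AB  A^2B] = [[-2, -40, -80], [2, -32, -64], [-8, -16, -32]]
The rows r1, r2, r3 of C are linearly dependent: -2·r1 + 2·r2 + r3 = 0 (check each entry), so rank(C) ≤ 2.
The 2×2 minor from rows 1, 2, columns 1, 2 is (-2)·(-32) - (-40)·2 = 64 - (-80) = 144 ≠ 0, so rank(C) = 2.
rank(C) = 2 < n = 3, so the pair (A, B) is not completely controllable.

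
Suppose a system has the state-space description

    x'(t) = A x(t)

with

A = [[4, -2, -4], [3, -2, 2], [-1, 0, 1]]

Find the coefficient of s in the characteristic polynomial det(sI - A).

Expand det(sI - A) for the 3×3 matrix.
p(s) = s^3 - 3s^2 - 4s - 10.
(Check: constant term = det(-A) = (-1)^3 det A = -10; coefficient of s^2 = -tr A = -3.)
The coefficient of s is -4.

-4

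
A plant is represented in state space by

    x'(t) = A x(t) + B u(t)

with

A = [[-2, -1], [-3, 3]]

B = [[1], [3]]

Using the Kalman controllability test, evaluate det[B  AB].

AB = [[-5], [6]]
Controllability matrix C = [B  AB] = [[1, -5], [3, 6]]
det(C) = 1·6 - (-5)·3 = 6 - (-15) = 21
Since det(C) ≠ 0, rank(C) = 2 and the system is completely controllable.

21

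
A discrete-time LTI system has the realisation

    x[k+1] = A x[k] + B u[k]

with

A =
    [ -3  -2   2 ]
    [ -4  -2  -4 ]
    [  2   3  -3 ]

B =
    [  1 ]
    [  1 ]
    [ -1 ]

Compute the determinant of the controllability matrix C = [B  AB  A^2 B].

AB = [[-7], [-2], [8]]
A^2B = [[41], [0], [-44]]
Controllability matrix C = [B  AB  A^2B] = [[1, -7, 41], [1, -2, 0], [-1, 8, -44]]
Expanding along the first row, det(C) = 1·((-2)·(-44) - 0·8) - (-7)·(1·(-44) - 0·(-1)) + 41·(1·8 - (-2)·(-1)) = 1·88 - (-7)·(-44) + 41·6 = 26
Since det(C) ≠ 0, rank(C) = 3 and the system is completely controllable.

26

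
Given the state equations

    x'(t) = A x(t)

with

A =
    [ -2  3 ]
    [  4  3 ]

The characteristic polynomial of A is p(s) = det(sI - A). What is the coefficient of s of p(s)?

For a 2×2 matrix, det(sI - A) = s^2 - (tr A)s + det A.
tr A = 1, det A = -18.
So p(s) = s^2 - s - 18.
The coefficient of s is -1.

-1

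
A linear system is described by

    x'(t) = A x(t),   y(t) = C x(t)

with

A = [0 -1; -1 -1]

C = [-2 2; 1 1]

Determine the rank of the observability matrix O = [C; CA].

CA = [[-2, 0], [-1, -2]]
Observability matrix O = [C; CA] = [[-2, 2], [1, 1], [-2, 0], [-1, -2]]
Take the 2×2 submatrix of O formed by rows 1, 2: [[-2, 2], [1, 1]]. Its determinant is (-2)·1 - 2·1 = -2 - 2 = -4 ≠ 0.
So rank(O) ≥ 2; since O has 2 columns, rank(O) = 2.
rank(O) = 2 = n, so the pair (A, C) is completely observable.

2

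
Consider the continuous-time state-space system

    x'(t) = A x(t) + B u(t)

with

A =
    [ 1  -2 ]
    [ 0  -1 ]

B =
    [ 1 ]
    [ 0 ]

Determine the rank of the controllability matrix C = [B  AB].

AB = [[1], [0]]
Controllability matrix C = [B  AB] = [[1, 1], [0, 0]]
Every column of C is a scalar multiple of column 1 = [1, 0] (multipliers 1, 1), so the columns span a one-dimensional space.
C ≠ 0, hence rank(C) = 1.
rank(C) = 1 < n = 2, so the pair (A, B) is not completely controllable.

1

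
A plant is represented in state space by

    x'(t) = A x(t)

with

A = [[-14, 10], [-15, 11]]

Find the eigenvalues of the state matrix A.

det(sI - A) = s^2 - (tr A)s + det A, with tr A = (-14) + 11 = -3 and det A = (-14)·11 - 10·(-15) = -154 - (-150) = -4.
So p(s) = det(sI - A) = s^2 + 3s - 4.
Factor s^2 + 3s - 4: two numbers with sum -3 and product -4 are 1 and -4, so s^2 + 3s - 4 = (s - 1)(s + 4).
Hence p(s) = (s - 1) (s + 4), with roots -4, 1.
At least one eigenvalue has non-negative real part, so the system is not asymptotically stable.

-4, 1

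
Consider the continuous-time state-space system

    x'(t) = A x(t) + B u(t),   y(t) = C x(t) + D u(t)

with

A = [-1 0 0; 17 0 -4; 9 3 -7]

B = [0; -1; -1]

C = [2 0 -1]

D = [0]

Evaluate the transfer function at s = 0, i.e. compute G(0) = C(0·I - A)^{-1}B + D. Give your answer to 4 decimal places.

G(0) = C(-A)^{-1}B + D = -C A^{-1} B + D.
det A = -12, so A^{-1} = (1/-12)·adj(A) = [[-1, 0, 0], [-83/12, -7/12, 1/3], [-17/4, -1/4, 0]]
A^{-1} B = [0, 1/4, 1/4]^T
C A^{-1} B = -1/4
G(0) = D - C A^{-1} B = 0 - (-1/4) = 1/4 ≈ 0.2500

0.2500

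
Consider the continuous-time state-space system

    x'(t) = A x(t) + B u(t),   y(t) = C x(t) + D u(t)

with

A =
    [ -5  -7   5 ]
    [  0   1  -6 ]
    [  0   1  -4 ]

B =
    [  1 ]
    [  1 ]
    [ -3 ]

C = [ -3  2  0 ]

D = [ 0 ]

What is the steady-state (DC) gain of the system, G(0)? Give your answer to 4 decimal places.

G(0) = C(-A)^{-1}B + D = -C A^{-1} B + D.
det A = -10, so A^{-1} = (1/-10)·adj(A) = [[-1/5, 23/10, -37/10], [0, -2, 3], [0, -1/2, 1/2]]
A^{-1} B = [66/5, -11, -2]^T
C A^{-1} B = -308/5
G(0) = D - C A^{-1} B = 0 - (-308/5) = 308/5 ≈ 61.6000

61.6000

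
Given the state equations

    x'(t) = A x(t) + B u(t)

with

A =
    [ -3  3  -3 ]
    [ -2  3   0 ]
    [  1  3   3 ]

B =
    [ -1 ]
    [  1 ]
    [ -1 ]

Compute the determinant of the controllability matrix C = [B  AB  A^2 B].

-300

AB = [[9], [5], [-1]]
A^2B = [[-9], [-3], [21]]
Controllability matrix C = [B  AB  A^2B] = [[-1, 9, -9], [1, 5, -3], [-1, -1, 21]]
Expanding along the first row, det(C) = (-1)·(5·21 - (-3)·(-1)) - 9·(1·21 - (-3)·(-1)) + (-9)·(1·(-1) - 5·(-1)) = (-1)·102 - 9·18 + (-9)·4 = -300
Since det(C) ≠ 0, rank(C) = 3 and the system is completely controllable.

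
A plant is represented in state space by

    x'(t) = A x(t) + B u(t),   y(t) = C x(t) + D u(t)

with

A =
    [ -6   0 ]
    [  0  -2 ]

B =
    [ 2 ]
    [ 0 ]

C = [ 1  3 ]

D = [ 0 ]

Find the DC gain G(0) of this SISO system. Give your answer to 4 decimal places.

0.3333

G(0) = C(-A)^{-1}B + D = -C A^{-1} B + D.
det A = 12, so A^{-1} = (1/12)·adj(A) = [[-1/6, 0], [0, -1/2]]
A^{-1} B = [-1/3, 0]^T
C A^{-1} B = -1/3
G(0) = D - C A^{-1} B = 0 - (-1/3) = 1/3 ≈ 0.3333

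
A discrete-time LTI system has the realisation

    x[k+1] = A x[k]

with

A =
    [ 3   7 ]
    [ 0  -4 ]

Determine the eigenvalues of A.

-4, 3

det(zI - A) = z^2 - (tr A)z + det A, with tr A = 3 + (-4) = -1 and det A = 3·(-4) - 7·0 = -12 - 0 = -12.
So p(z) = det(zI - A) = z^2 + z - 12.
Factor z^2 + z - 12: two numbers with sum -1 and product -12 are 3 and -4, so z^2 + z - 12 = (z - 3)(z + 4).
Hence p(z) = (z - 3) (z + 4), with roots -4, 3.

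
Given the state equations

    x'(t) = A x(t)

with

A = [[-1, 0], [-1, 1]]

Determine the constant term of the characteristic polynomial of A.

For a 2×2 matrix, det(sI - A) = s^2 - (tr A)s + det A.
tr A = 0, det A = -1.
So p(s) = s^2 - 1.
The constant term is -1.

-1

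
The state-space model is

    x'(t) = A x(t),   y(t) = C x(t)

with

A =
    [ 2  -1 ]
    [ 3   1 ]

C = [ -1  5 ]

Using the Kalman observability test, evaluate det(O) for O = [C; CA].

-71

CA = [[13, 6]]
Observability matrix O = [C; CA] = [[-1, 5], [13, 6]]
det(O) = (-1)·6 - 5·13 = -6 - 65 = -71
Since det(O) ≠ 0, rank(O) = 2 and the system is completely observable.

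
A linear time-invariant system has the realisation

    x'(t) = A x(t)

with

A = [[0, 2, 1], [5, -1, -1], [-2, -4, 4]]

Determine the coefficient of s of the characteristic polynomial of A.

-16

Expand det(sI - A) for the 3×3 matrix.
p(s) = s^3 - 3s^2 - 16s + 58.
(Check: constant term = det(-A) = (-1)^3 det A = 58; coefficient of s^2 = -tr A = -3.)
The coefficient of s is -16.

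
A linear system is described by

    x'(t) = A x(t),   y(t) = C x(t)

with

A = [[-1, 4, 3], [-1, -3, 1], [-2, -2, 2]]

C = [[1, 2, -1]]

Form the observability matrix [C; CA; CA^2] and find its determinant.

CA = [[-1, 0, 3]]
CA^2 = [[-5, -10, 3]]
Observability matrix O = [C; CA; CA^2] = [[1, 2, -1], [-1, 0, 3], [-5, -10, 3]]
Expanding along the first row, det(O) = 1·(0·3 - 3·(-10)) - 2·((-1)·3 - 3·(-5)) + (-1)·((-1)·(-10) - 0·(-5)) = 1·30 - 2·12 + (-1)·10 = -4
Since det(O) ≠ 0, rank(O) = 3 and the system is completely observable.

-4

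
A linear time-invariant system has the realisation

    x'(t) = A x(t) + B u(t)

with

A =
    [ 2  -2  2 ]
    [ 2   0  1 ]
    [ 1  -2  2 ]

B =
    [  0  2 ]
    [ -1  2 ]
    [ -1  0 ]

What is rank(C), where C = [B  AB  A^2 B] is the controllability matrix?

AB = [[0, 0], [-1, 4], [0, -2]]
A^2B = [[2, -12], [0, -2], [2, -12]]
Controllability matrix C = [B  AB  A^2B] = [[0, 2, 0, 0, 2, -12], [-1, 2, -1, 4, 0, -2], [-1, 0, 0, -2, 2, -12]]
Take the 3×3 submatrix of C formed by columns 1, 2, 3: [[0, 2, 0], [-1, 2, -1], [-1, 0, 0]]. Its determinant is 0·(2·0 - (-1)·0) - 2·((-1)·0 - (-1)·(-1)) + 0·((-1)·0 - 2·(-1)) = 0·0 - 2·(-1) + 0·2 = 2 ≠ 0.
So rank(C) ≥ 3; since C has 3 rows, rank(C) = 3.
rank(C) = 3 = n, so the pair (A, B) is completely controllable.

3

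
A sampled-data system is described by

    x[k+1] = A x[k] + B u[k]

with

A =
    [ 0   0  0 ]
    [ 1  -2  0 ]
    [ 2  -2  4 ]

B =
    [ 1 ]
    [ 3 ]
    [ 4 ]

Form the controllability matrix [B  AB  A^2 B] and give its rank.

3

AB = [[0], [-5], [12]]
A^2B = [[0], [10], [58]]
Controllability matrix C = [B  AB  A^2B] = [[1, 0, 0], [3, -5, 10], [4, 12, 58]]
det(C) = 1·((-5)·58 - 10·12) - 0·(3·58 - 10·4) + 0·(3·12 - (-5)·4) = 1·(-410) - 0·134 + 0·56 = -410 ≠ 0, so rank(C) = 3.
rank(C) = 3 = n, so the pair (A, B) is completely controllable.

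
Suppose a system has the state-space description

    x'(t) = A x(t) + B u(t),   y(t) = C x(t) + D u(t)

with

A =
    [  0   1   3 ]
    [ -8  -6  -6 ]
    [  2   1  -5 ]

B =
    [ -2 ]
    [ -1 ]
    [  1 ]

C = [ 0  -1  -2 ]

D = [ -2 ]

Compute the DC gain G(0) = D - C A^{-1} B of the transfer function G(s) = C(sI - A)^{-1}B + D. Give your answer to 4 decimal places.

-4.0500

G(0) = C(-A)^{-1}B + D = -C A^{-1} B + D.
det A = -40, so A^{-1} = (1/-40)·adj(A) = [[-9/10, -1/5, -3/10], [13/10, 3/20, 3/5], [-1/10, -1/20, -1/5]]
A^{-1} B = [17/10, -43/20, 1/20]^T
C A^{-1} B = 41/20
G(0) = D - C A^{-1} B = -2 - (41/20) = -81/20 ≈ -4.0500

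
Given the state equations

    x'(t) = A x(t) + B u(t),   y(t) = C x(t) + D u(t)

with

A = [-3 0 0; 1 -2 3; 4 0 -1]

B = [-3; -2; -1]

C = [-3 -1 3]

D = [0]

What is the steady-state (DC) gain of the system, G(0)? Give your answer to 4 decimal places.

G(0) = C(-A)^{-1}B + D = -C A^{-1} B + D.
det A = -6, so A^{-1} = (1/-6)·adj(A) = [[-1/3, 0, 0], [-13/6, -1/2, -3/2], [-4/3, 0, -1]]
A^{-1} B = [1, 9, 5]^T
C A^{-1} B = 3
G(0) = D - C A^{-1} B = 0 - (3) = -3

-3.0000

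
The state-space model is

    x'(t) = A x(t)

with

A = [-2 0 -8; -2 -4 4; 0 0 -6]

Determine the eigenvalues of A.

det(sI - A) = s^3 - (tr A)s^2 + (M11 + M22 + M33)s - det A, where Mii is the 2×2 principal minor of A obtained by deleting row i and column i.
tr A = (-2) + (-4) + (-6) = -12; M11 = (-4)·(-6) - 4·0 = 24 - 0 = 24; M22 = (-2)·(-6) - (-8)·0 = 12 - 0 = 12; M33 = (-2)·(-4) - 0·(-2) = 8 - 0 = 8; sum of minors = 44.
det A = (-2)·((-4)·(-6) - 4·0) - 0·((-2)·(-6) - 4·0) + (-8)·((-2)·0 - (-4)·0) = (-2)·24 - 0·12 + (-8)·0 = -48.
So p(s) = det(sI - A) = s^3 + 12s^2 + 44s + 48.
Rational-root test: any integer root divides 48. Testing small divisors, s = -2 works: p(-2) = -8 + 48 + (-88) + 48 = 0, so (s + 2) is a factor.
Dividing, p(s) = (s + 2)(s^2 + 10s + 24).
Factor s^2 + 10s + 24: two numbers with sum -10 and product 24 are -4 and -6, so s^2 + 10s + 24 = (s + 4)(s + 6).
Hence p(s) = (s + 2) (s + 4) (s + 6), with roots -6, -4, -2.
All eigenvalues have negative real part, so the system is asymptotically stable.

-6, -4, -2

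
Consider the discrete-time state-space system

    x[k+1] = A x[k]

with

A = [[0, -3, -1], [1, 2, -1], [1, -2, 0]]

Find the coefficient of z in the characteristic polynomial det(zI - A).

Expand det(zI - A) for the 3×3 matrix.
p(z) = z^3 - 2z^2 + 2z - 7.
(Check: constant term = det(-A) = (-1)^3 det A = -7; coefficient of z^2 = -tr A = -2.)
The coefficient of z is 2.

2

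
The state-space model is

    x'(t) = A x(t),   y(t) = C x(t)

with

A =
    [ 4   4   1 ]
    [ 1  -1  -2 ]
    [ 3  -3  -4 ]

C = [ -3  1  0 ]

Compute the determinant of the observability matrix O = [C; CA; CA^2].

CA = [[-11, -13, -5]]
CA^2 = [[-72, -16, 35]]
Observability matrix O = [C; CA; CA^2] = [[-3, 1, 0], [-11, -13, -5], [-72, -16, 35]]
Expanding along the first row, det(O) = (-3)·((-13)·35 - (-5)·(-16)) - 1·((-11)·35 - (-5)·(-72)) + 0·((-11)·(-16) - (-13)·(-72)) = (-3)·(-535) - 1·(-745) + 0·(-760) = 2350
Since det(O) ≠ 0, rank(O) = 3 and the system is completely observable.

2350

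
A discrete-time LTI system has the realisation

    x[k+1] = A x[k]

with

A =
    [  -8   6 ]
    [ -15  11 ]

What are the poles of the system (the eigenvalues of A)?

det(zI - A) = z^2 - (tr A)z + det A, with tr A = (-8) + 11 = 3 and det A = (-8)·11 - 6·(-15) = -88 - (-90) = 2.
So p(z) = det(zI - A) = z^2 - 3z + 2.
Factor z^2 - 3z + 2: two numbers with sum 3 and product 2 are 2 and 1, so z^2 - 3z + 2 = (z - 2)(z - 1).
Hence p(z) = (z - 2) (z - 1), with roots 1, 2.

1, 2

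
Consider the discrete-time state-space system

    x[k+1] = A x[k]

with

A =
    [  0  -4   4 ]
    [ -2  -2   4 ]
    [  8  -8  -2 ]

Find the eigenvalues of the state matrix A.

det(zI - A) = z^3 - (tr A)z^2 + (M11 + M22 + M33)z - det A, where Mii is the 2×2 principal minor of A obtained by deleting row i and column i.
tr A = 0 + (-2) + (-2) = -4; M11 = (-2)·(-2) - 4·(-8) = 4 - (-32) = 36; M22 = 0·(-2) - 4·8 = 0 - 32 = -32; M33 = 0·(-2) - (-4)·(-2) = 0 - 8 = -8; sum of minors = -4.
det A = 0·((-2)·(-2) - 4·(-8)) - (-4)·((-2)·(-2) - 4·8) + 4·((-2)·(-8) - (-2)·8) = 0·36 - (-4)·(-28) + 4·32 = 16.
So p(z) = det(zI - A) = z^3 + 4z^2 - 4z - 16.
Rational-root test: any integer root divides -16. Testing small divisors, z = -2 works: p(-2) = -8 + 16 + 8 + (-16) = 0, so (z + 2) is a factor.
Dividing, p(z) = (z + 2)(z^2 + 2z - 8).
Factor z^2 + 2z - 8: two numbers with sum -2 and product -8 are 2 and -4, so z^2 + 2z - 8 = (z - 2)(z + 4).
Hence p(z) = (z - 2) (z + 2) (z + 4), with roots -4, -2, 2.

-4, -2, 2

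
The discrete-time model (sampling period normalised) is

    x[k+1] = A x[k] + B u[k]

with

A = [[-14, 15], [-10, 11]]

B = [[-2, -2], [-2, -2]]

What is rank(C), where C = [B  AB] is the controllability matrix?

1

AB = [[-2, -2], [-2, -2]]
Controllability matrix C = [B  AB] = [[-2, -2, -2, -2], [-2, -2, -2, -2]]
Every column of C is a scalar multiple of column 1 = [-2, -2] (multipliers 1, 1, 1, 1), so the columns span a one-dimensional space.
C ≠ 0, hence rank(C) = 1.
rank(C) = 1 < n = 2, so the pair (A, B) is not completely controllable.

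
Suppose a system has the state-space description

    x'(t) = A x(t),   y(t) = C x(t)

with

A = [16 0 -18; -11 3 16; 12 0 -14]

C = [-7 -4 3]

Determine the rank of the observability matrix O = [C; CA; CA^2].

2

CA = [[-32, -12, 20]]
CA^2 = [[-140, -36, 104]]
Observability matrix O = [C; CA; CA^2] = [[-7, -4, 3], [-32, -12, 20], [-140, -36, 104]]
The columns c1, c2, c3 of O are linearly dependent: c1 - c2 + c3 = 0 (check each entry), so rank(O) ≤ 2.
The 2×2 minor from rows 1, 2, columns 1, 2 is (-7)·(-12) - (-4)·(-32) = 84 - 128 = -44 ≠ 0, so rank(O) = 2.
rank(O) = 2 < n = 3, so the pair (A, C) is not completely observable.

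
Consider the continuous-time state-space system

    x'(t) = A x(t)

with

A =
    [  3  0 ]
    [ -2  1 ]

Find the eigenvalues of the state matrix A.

1, 3

det(sI - A) = s^2 - (tr A)s + det A, with tr A = 3 + 1 = 4 and det A = 3·1 - 0·(-2) = 3 - 0 = 3.
So p(s) = det(sI - A) = s^2 - 4s + 3.
Factor s^2 - 4s + 3: two numbers with sum 4 and product 3 are 3 and 1, so s^2 - 4s + 3 = (s - 3)(s - 1).
Hence p(s) = (s - 3) (s - 1), with roots 1, 3.
At least one eigenvalue has non-negative real part, so the system is not asymptotically stable.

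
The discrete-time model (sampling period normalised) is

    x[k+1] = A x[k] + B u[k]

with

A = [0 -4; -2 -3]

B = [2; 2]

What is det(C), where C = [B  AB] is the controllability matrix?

AB = [[-8], [-10]]
Controllability matrix C = [B  AB] = [[2, -8], [2, -10]]
det(C) = 2·(-10) - (-8)·2 = -20 - (-16) = -4
Since det(C) ≠ 0, rank(C) = 2 and the system is completely controllable.

-4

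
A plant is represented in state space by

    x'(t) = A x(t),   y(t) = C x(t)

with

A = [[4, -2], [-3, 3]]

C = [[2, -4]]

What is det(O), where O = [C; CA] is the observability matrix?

CA = [[20, -16]]
Observability matrix O = [C; CA] = [[2, -4], [20, -16]]
det(O) = 2·(-16) - (-4)·20 = -32 - (-80) = 48
Since det(O) ≠ 0, rank(O) = 2 and the system is completely observable.

48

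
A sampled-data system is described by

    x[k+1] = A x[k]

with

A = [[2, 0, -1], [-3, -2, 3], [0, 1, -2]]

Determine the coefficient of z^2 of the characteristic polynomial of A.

2

Expand det(zI - A) for the 3×3 matrix.
p(z) = z^3 + 2z^2 - 7z - 5.
(Check: constant term = det(-A) = (-1)^3 det A = -5; coefficient of z^2 = -tr A = 2.)
The coefficient of z^2 is 2.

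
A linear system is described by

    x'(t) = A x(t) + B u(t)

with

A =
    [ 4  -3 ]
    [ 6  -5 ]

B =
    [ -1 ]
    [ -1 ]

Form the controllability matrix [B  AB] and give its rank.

AB = [[-1], [-1]]
Controllability matrix C = [B  AB] = [[-1, -1], [-1, -1]]
Every column of C is a scalar multiple of column 1 = [-1, -1] (multipliers 1, 1), so the columns span a one-dimensional space.
C ≠ 0, hence rank(C) = 1.
rank(C) = 1 < n = 2, so the pair (A, B) is not completely controllable.

1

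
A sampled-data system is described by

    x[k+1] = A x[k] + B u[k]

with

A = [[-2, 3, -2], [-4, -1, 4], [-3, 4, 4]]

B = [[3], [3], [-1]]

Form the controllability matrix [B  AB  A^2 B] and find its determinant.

8280

AB = [[5], [-19], [-1]]
A^2B = [[-65], [-5], [-95]]
Controllability matrix C = [B  AB  A^2B] = [[3, 5, -65], [3, -19, -5], [-1, -1, -95]]
Expanding along the first row, det(C) = 3·((-19)·(-95) - (-5)·(-1)) - 5·(3·(-95) - (-5)·(-1)) + (-65)·(3·(-1) - (-19)·(-1)) = 3·1800 - 5·(-290) + (-65)·(-22) = 8280
Since det(C) ≠ 0, rank(C) = 3 and the system is completely controllable.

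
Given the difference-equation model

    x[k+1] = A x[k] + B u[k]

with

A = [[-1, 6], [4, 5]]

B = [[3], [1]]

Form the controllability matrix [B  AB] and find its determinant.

48

AB = [[3], [17]]
Controllability matrix C = [B  AB] = [[3, 3], [1, 17]]
det(C) = 3·17 - 3·1 = 51 - 3 = 48
Since det(C) ≠ 0, rank(C) = 2 and the system is completely controllable.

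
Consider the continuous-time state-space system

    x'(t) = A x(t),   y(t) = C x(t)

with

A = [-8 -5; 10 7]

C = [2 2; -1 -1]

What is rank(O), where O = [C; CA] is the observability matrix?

1

CA = [[4, 4], [-2, -2]]
Observability matrix O = [C; CA] = [[2, 2], [-1, -1], [4, 4], [-2, -2]]
Every row of O is a scalar multiple of row 1 = [2, 2] (multipliers 1, -1/2, 2, -1), so the rows span a one-dimensional space.
O ≠ 0, hence rank(O) = 1.
rank(O) = 1 < n = 2, so the pair (A, C) is not completely observable.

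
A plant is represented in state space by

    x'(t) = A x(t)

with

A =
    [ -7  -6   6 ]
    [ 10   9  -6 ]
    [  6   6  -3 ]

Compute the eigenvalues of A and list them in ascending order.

det(sI - A) = s^3 - (tr A)s^2 + (M11 + M22 + M33)s - det A, where Mii is the 2×2 principal minor of A obtained by deleting row i and column i.
tr A = (-7) + 9 + (-3) = -1; M11 = 9·(-3) - (-6)·6 = -27 - (-36) = 9; M22 = (-7)·(-3) - 6·6 = 21 - 36 = -15; M33 = (-7)·9 - (-6)·10 = -63 - (-60) = -3; sum of minors = -9.
det A = (-7)·(9·(-3) - (-6)·6) - (-6)·(10·(-3) - (-6)·6) + 6·(10·6 - 9·6) = (-7)·9 - (-6)·6 + 6·6 = 9.
So p(s) = det(sI - A) = s^3 + s^2 - 9s - 9.
Rational-root test: any integer root divides -9. Testing small divisors, s = -1 works: p(-1) = -1 + 1 + 9 + (-9) = 0, so (s + 1) is a factor.
Dividing, p(s) = (s + 1)(s^2 - 9).
Factor s^2 - 9: two numbers with sum 0 and product -9 are 3 and -3, so s^2 - 9 = (s - 3)(s + 3).
Hence p(s) = (s - 3) (s + 1) (s + 3), with roots -3, -1, 3.
At least one eigenvalue has non-negative real part, so the system is not asymptotically stable.

-3, -1, 3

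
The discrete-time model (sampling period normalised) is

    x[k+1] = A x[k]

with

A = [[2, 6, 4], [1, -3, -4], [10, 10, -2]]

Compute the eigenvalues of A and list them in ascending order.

-4, -2, 3

det(zI - A) = z^3 - (tr A)z^2 + (M11 + M22 + M33)z - det A, where Mii is the 2×2 principal minor of A obtained by deleting row i and column i.
tr A = 2 + (-3) + (-2) = -3; M11 = (-3)·(-2) - (-4)·10 = 6 - (-40) = 46; M22 = 2·(-2) - 4·10 = -4 - 40 = -44; M33 = 2·(-3) - 6·1 = -6 - 6 = -12; sum of minors = -10.
det A = 2·((-3)·(-2) - (-4)·10) - 6·(1·(-2) - (-4)·10) + 4·(1·10 - (-3)·10) = 2·46 - 6·38 + 4·40 = 24.
So p(z) = det(zI - A) = z^3 + 3z^2 - 10z - 24.
Rational-root test: any integer root divides -24. Testing small divisors, z = -2 works: p(-2) = -8 + 12 + 20 + (-24) = 0, so (z + 2) is a factor.
Dividing, p(z) = (z + 2)(z^2 + z - 12).
Factor z^2 + z - 12: two numbers with sum -1 and product -12 are 3 and -4, so z^2 + z - 12 = (z - 3)(z + 4).
Hence p(z) = (z - 3) (z + 2) (z + 4), with roots -4, -2, 3.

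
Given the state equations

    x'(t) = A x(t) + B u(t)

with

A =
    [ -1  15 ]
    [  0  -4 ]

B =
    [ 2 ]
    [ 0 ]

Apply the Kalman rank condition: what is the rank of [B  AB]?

AB = [[-2], [0]]
Controllability matrix C = [B  AB] = [[2, -2], [0, 0]]
Every column of C is a scalar multiple of column 1 = [2, 0] (multipliers 1, -1), so the columns span a one-dimensional space.
C ≠ 0, hence rank(C) = 1.
rank(C) = 1 < n = 2, so the pair (A, B) is not completely controllable.

1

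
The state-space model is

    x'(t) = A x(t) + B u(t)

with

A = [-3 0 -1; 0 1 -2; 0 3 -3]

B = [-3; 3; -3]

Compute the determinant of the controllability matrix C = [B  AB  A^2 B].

AB = [[12], [9], [18]]
A^2B = [[-54], [-27], [-27]]
Controllability matrix C = [B  AB  A^2B] = [[-3, 12, -54], [3, 9, -27], [-3, 18, -27]]
Expanding along the first row, det(C) = (-3)·(9·(-27) - (-27)·18) - 12·(3·(-27) - (-27)·(-3)) + (-54)·(3·18 - 9·(-3)) = (-3)·243 - 12·(-162) + (-54)·81 = -3159
Since det(C) ≠ 0, rank(C) = 3 and the system is completely controllable.

-3159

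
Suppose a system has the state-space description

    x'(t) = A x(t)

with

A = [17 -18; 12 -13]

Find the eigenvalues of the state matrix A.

-1, 5

det(sI - A) = s^2 - (tr A)s + det A, with tr A = 17 + (-13) = 4 and det A = 17·(-13) - (-18)·12 = -221 - (-216) = -5.
So p(s) = det(sI - A) = s^2 - 4s - 5.
Factor s^2 - 4s - 5: two numbers with sum 4 and product -5 are 5 and -1, so s^2 - 4s - 5 = (s - 5)(s + 1).
Hence p(s) = (s - 5) (s + 1), with roots -1, 5.
At least one eigenvalue has non-negative real part, so the system is not asymptotically stable.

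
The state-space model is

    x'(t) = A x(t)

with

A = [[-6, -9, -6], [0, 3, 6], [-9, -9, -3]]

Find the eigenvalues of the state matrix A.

det(sI - A) = s^3 - (tr A)s^2 + (M11 + M22 + M33)s - det A, where Mii is the 2×2 principal minor of A obtained by deleting row i and column i.
tr A = (-6) + 3 + (-3) = -6; M11 = 3·(-3) - 6·(-9) = -9 - (-54) = 45; M22 = (-6)·(-3) - (-6)·(-9) = 18 - 54 = -36; M33 = (-6)·3 - (-9)·0 = -18 - 0 = -18; sum of minors = -9.
det A = (-6)·(3·(-3) - 6·(-9)) - (-9)·(0·(-3) - 6·(-9)) + (-6)·(0·(-9) - 3·(-9)) = (-6)·45 - (-9)·54 + (-6)·27 = 54.
So p(s) = det(sI - A) = s^3 + 6s^2 - 9s - 54.
Rational-root test: any integer root divides -54. Testing small divisors, s = -3 works: p(-3) = -27 + 54 + 27 + (-54) = 0, so (s + 3) is a factor.
Dividing, p(s) = (s + 3)(s^2 + 3s - 18).
Factor s^2 + 3s - 18: two numbers with sum -3 and product -18 are 3 and -6, so s^2 + 3s - 18 = (s - 3)(s + 6).
Hence p(s) = (s - 3) (s + 3) (s + 6), with roots -6, -3, 3.
At least one eigenvalue has non-negative real part, so the system is not asymptotically stable.

-6, -3, 3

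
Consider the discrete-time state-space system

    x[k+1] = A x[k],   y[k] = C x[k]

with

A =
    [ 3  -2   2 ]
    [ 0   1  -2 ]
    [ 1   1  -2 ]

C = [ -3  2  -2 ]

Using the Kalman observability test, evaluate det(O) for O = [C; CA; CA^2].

0

CA = [[-11, 6, -6]]
CA^2 = [[-39, 22, -22]]
Observability matrix O = [C; CA; CA^2] = [[-3, 2, -2], [-11, 6, -6], [-39, 22, -22]]
Expanding along the first row, det(O) = (-3)·(6·(-22) - (-6)·22) - 2·((-11)·(-22) - (-6)·(-39)) + (-2)·((-11)·22 - 6·(-39)) = (-3)·0 - 2·8 + (-2)·(-8) = 0
Since det(O) = 0, rank(O) < 3 and the system is not completely observable.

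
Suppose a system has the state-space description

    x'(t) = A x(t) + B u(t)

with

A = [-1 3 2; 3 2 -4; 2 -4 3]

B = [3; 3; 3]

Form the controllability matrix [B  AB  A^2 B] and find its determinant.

243

AB = [[12], [3], [3]]
A^2B = [[3], [30], [21]]
Controllability matrix C = [B  AB  A^2B] = [[3, 12, 3], [3, 3, 30], [3, 3, 21]]
Expanding along the first row, det(C) = 3·(3·21 - 30·3) - 12·(3·21 - 30·3) + 3·(3·3 - 3·3) = 3·(-27) - 12·(-27) + 3·0 = 243
Since det(C) ≠ 0, rank(C) = 3 and the system is completely controllable.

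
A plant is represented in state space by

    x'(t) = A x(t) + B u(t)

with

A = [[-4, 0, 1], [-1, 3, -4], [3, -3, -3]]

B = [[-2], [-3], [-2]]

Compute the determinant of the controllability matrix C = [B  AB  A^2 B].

-51

AB = [[6], [1], [9]]
A^2B = [[-15], [-39], [-12]]
Controllability matrix C = [B  AB  A^2B] = [[-2, 6, -15], [-3, 1, -39], [-2, 9, -12]]
Expanding along the first row, det(C) = (-2)·(1·(-12) - (-39)·9) - 6·((-3)·(-12) - (-39)·(-2)) + (-15)·((-3)·9 - 1·(-2)) = (-2)·339 - 6·(-42) + (-15)·(-25) = -51
Since det(C) ≠ 0, rank(C) = 3 and the system is completely controllable.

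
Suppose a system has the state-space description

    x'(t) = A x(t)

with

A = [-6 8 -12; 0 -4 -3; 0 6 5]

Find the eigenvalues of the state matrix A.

det(sI - A) = s^3 - (tr A)s^2 + (M11 + M22 + M33)s - det A, where Mii is the 2×2 principal minor of A obtained by deleting row i and column i.
tr A = (-6) + (-4) + 5 = -5; M11 = (-4)·5 - (-3)·6 = -20 - (-18) = -2; M22 = (-6)·5 - (-12)·0 = -30 - 0 = -30; M33 = (-6)·(-4) - 8·0 = 24 - 0 = 24; sum of minors = -8.
det A = (-6)·((-4)·5 - (-3)·6) - 8·(0·5 - (-3)·0) + (-12)·(0·6 - (-4)·0) = (-6)·(-2) - 8·0 + (-12)·0 = 12.
So p(s) = det(sI - A) = s^3 + 5s^2 - 8s - 12.
Rational-root test: any integer root divides -12. Testing small divisors, s = -1 works: p(-1) = -1 + 5 + 8 + (-12) = 0, so (s + 1) is a factor.
Dividing, p(s) = (s + 1)(s^2 + 4s - 12).
Factor s^2 + 4s - 12: two numbers with sum -4 and product -12 are 2 and -6, so s^2 + 4s - 12 = (s - 2)(s + 6).
Hence p(s) = (s - 2) (s + 1) (s + 6), with roots -6, -1, 2.
At least one eigenvalue has non-negative real part, so the system is not asymptotically stable.

-6, -1, 2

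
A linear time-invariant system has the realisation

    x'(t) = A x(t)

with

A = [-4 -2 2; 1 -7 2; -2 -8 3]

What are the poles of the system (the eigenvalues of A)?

det(sI - A) = s^3 - (tr A)s^2 + (M11 + M22 + M33)s - det A, where Mii is the 2×2 principal minor of A obtained by deleting row i and column i.
tr A = (-4) + (-7) + 3 = -8; M11 = (-7)·3 - 2·(-8) = -21 - (-16) = -5; M22 = (-4)·3 - 2·(-2) = -12 - (-4) = -8; M33 = (-4)·(-7) - (-2)·1 = 28 - (-2) = 30; sum of minors = 17.
det A = (-4)·((-7)·3 - 2·(-8)) - (-2)·(1·3 - 2·(-2)) + 2·(1·(-8) - (-7)·(-2)) = (-4)·(-5) - (-2)·7 + 2·(-22) = -10.
So p(s) = det(sI - A) = s^3 + 8s^2 + 17s + 10.
Rational-root test: any integer root divides 10. Testing small divisors, s = -1 works: p(-1) = -1 + 8 + (-17) + 10 = 0, so (s + 1) is a factor.
Dividing, p(s) = (s + 1)(s^2 + 7s + 10).
Factor s^2 + 7s + 10: two numbers with sum -7 and product 10 are -2 and -5, so s^2 + 7s + 10 = (s + 2)(s + 5).
Hence p(s) = (s + 1) (s + 2) (s + 5), with roots -5, -2, -1.
All eigenvalues have negative real part, so the system is asymptotically stable.

-5, -2, -1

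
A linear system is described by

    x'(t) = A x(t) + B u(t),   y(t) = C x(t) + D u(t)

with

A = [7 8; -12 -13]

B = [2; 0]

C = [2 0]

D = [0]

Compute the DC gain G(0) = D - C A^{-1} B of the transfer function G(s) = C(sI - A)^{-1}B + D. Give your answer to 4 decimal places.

G(0) = C(-A)^{-1}B + D = -C A^{-1} B + D.
det A = 5, so A^{-1} = (1/5)·adj(A) = [[-13/5, -8/5], [12/5, 7/5]]
A^{-1} B = [-26/5, 24/5]^T
C A^{-1} B = -52/5
G(0) = D - C A^{-1} B = 0 - (-52/5) = 52/5 ≈ 10.4000

10.4000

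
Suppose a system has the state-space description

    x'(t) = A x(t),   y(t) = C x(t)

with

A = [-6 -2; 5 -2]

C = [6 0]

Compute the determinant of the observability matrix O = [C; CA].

CA = [[-36, -12]]
Observability matrix O = [C; CA] = [[6, 0], [-36, -12]]
det(O) = 6·(-12) - 0·(-36) = -72 - 0 = -72
Since det(O) ≠ 0, rank(O) = 2 and the system is completely observable.

-72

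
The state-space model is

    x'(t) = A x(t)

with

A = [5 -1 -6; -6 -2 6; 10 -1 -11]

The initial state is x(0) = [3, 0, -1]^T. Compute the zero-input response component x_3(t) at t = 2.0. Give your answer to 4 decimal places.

det(sI - A) = s^3 - (tr A)s^2 + (M11 + M22 + M33)s - det A, where Mii is the 2×2 principal minor of A obtained by deleting row i and column i.
tr A = 5 + (-2) + (-11) = -8; M11 = (-2)·(-11) - 6·(-1) = 22 - (-6) = 28; M22 = 5·(-11) - (-6)·10 = -55 - (-60) = 5; M33 = 5·(-2) - (-1)·(-6) = -10 - 6 = -16; sum of minors = 17.
det A = 5·((-2)·(-11) - 6·(-1)) - (-1)·((-6)·(-11) - 6·10) + (-6)·((-6)·(-1) - (-2)·10) = 5·28 - (-1)·6 + (-6)·26 = -10.
So p(s) = det(sI - A) = s^3 + 8s^2 + 17s + 10.
Rational-root test: any integer root divides 10. Testing small divisors, s = -1 works: p(-1) = -1 + 8 + (-17) + 10 = 0, so (s + 1) is a factor.
Dividing, p(s) = (s + 1)(s^2 + 7s + 10).
Factor s^2 + 7s + 10: two numbers with sum -7 and product 10 are -2 and -5, so s^2 + 7s + 10 = (s + 2)(s + 5).
Hence p(s) = (s + 1) (s + 2) (s + 5), with roots -5, -2, -1.
The eigenvalues -5, -2, -1 are distinct and real, so A is diagonalisable and x(t) = e^{At} x(0) = V diag(e^{λ_i t}) V^{-1} x(0), where the columns of V are the eigenvectors.
λ = -5: A - (-5)I = [[10, -1, -6], [-6, 3, 6], [10, -1, -6]]. v must be orthogonal to every row; (row 1) × (row 2) = [12, -24, 24], so take v_1 = [-1, 2, -2]^T.
λ = -2: A - (-2)I = [[7, -1, -6], [-6, 0, 6], [10, -1, -9]]. v must be orthogonal to every row; (row 1) × (row 2) = [-6, -6, -6], so take v_2 = [-1, -1, -1]^T.
λ = -1: A - (-1)I = [[6, -1, -6], [-6, -1, 6], [10, -1, -10]]. v must be orthogonal to every row; (row 1) × (row 2) = [-12, 0, -12], so take v_3 = [-1, 0, -1]^T.
V = [v_1 v_2 v_3] = [[-1, -1, -1], [2, -1, 0], [-2, -1, -1]] has det V = 1, so V^{-1} = adj(V)/det V = [[1, 0, -1], [2, -1, -2], [-4, 1, 3]].
Modal coordinates z(0) = V^{-1} x(0): 1·3 + 0·0 + (-1)·(-1) = 4; 2·3 + (-1)·0 + (-2)·(-1) = 8; (-4)·3 + 1·0 + 3·(-1) = -15; so z(0) = [4, 8, -15]^T.
x_3(t) = Σ_i (v_i)_3 · z_i(0) · e^{λ_i t} (row 3 of V times the modal terms).
x_3(2.0) = (-2)·4·e^{-5·2.0} + (-1)·8·e^{-2·2.0} + (-1)·(-15)·e^{-1·2.0} = (-8)·0.000045 + (-8)·0.018316 + 15·0.135335 = 1.8831.

1.8831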